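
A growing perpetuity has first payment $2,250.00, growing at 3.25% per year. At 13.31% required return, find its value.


Formula: PV = C / (r - g)
Spread: r - g = 0.1331 - 0.0325 = 0.1006
Substituting: PV = $2,250.00 / 0.1006
PV = $22,365.81

$22,365.81


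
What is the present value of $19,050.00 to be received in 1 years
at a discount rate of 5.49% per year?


Formula: PV = FV / (1 + r)^n
Substituting: PV = $19,050.00 / (1 + 0.0549)^1
Discount factor: (1.0549)^1 = 1.0549
PV = $19,050.00 / 1.0549 = $18,058.58

$18,058.58


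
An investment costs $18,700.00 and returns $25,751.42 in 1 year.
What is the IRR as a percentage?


Formula: IRR = C1/C0 - 1
Substituting: IRR = $25,751.42 / $18,700.00 - 1
Ratio: 1.377081 - 1 = 0.377081
IRR = 37.7081%

37.7081%


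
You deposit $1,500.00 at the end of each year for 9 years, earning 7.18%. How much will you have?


Formula: FV = PMT * ((1+r)^n - 1) / r
Growth factor: (1 + 0.0718)^9 = 1.866482
Numerator: 1.866482 - 1 = 0.866482
FV = $1,500.00 * 0.866482 / 0.0718 = $18,101.99

$18,101.99


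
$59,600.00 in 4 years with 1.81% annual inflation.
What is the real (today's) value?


Formula: Real value = nominal / (1 + inflation)^years
Price level: (1 + 0.0181)^4 = 1.074389
Real value = $59,600.00 / 1.074389 = $55,473.36

$55,473.36


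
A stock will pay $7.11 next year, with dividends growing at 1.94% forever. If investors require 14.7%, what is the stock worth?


Formula: P = D1 / (r - g)
Spread: r - g = 0.147 - 0.0194 = 0.1276
Substituting: P = $7.11 / 0.1276
P = $55.72

$55.72


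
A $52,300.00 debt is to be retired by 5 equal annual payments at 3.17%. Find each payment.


Formula: PMT = PV * r / (1 - (1+r)^(-n))
Denominator: 1 - (1 + 0.0317)^(-5) = 0.144475
Numerator: $52,300.00 * 0.0317 = 1657.91
PMT = 1657.91 / 0.144475 = $11,475.43

$11,475.43


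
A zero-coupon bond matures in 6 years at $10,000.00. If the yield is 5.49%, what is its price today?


Formula: Price = FV / (1 + r)^n
Substituting: Price = $10,000.00 / (1 + 0.0549)^6
Discount factor: (1.0549)^6 = 1.378059
Price = $10,000.00 / 1.378059 = $7,256.58

$7,256.58


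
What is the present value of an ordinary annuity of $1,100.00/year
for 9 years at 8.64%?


Formula: PV = PMT * (1 - (1+r)^(-n)) / r
Discount factor: (1 + 0.0864)^(-9) = 0.474343
Bracket: 1 - 0.474343 = 0.525657
PV = $1,100.00 * 0.525657 / 0.0864 = $6,692.40

$6,692.40


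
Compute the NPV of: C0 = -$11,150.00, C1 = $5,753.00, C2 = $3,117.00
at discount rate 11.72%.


Formula: NPV = C0 + C1/(1+r) + C2/(1+r)^2
Discount C1: $5,753.00 / (1 + 0.1172) = $5,149.48
Discount C2: $3,117.00 / (1 + 0.1172)^2 = $2,497.32
NPV = -$11,150.00 + $5,149.48 + $2,497.32 = -$3,503.19

-$3,503.19


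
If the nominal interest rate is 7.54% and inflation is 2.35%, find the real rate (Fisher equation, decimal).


Formula: (1 + r_real) = (1 + r_nom) / (1 + inflation)
Substituting: (1 + r_real) = 1.0754 / 1.0235
(1 + r_real) = 1.050708
r_real = 1.050708 - 1 = 0.050708

0.050708


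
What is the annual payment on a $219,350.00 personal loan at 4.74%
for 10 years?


Formula: PMT = PV * r / (1 - (1+r)^(-n))
Denominator: 1 - (1 + 0.0474)^(-10) = 0.370676
Numerator: $219,350.00 * 0.0474 = 10397.19
PMT = 10397.19 / 0.370676 = $28,049.27

$28,049.27


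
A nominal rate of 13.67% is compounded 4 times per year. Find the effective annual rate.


Formula: EAR = (1 + r/m)^m - 1
Period rate: r/m = 0.1367 / 4 = 0.034175
Compounding: (1 + 0.034175)^4 = 1.143869
EAR = 1.143869 - 1 = 0.143869

0.143869


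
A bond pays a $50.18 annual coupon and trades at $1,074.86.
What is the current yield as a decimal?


Formula: Current yield = annual coupon / price
Substituting: CY = $50.18 / $1,074.86
CY = 0.046685

0.046685


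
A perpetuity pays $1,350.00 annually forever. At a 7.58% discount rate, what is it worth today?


Formula: PV = C / r
Substituting: PV = $1,350.00 / 0.0758
PV = $17,810.03

$17,810.03


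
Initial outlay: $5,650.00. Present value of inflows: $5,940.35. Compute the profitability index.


Formula: PI = PV(cash flows) / initial investment
Substituting: PI = $5,940.35 / $5,650.00
PI = 1.0514

1.0514


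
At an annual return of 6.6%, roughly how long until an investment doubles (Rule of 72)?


Formula: Years ≈ 72 / r
Substituting: Years ≈ 72 / 6.6
Years ≈ 10.9

10.9 years


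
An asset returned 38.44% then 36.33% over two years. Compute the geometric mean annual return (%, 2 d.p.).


Formula: Geometric mean = ((1+r1)*(1+r2))^(1/2) - 1
Product: (1 + 0.3844) * (1 + 0.3633) = 1.3844 * 1.3633 = 1.887353
Square root: 1.887353^0.5 = 1.373809
Geometric mean = 1.373809 - 1 = 0.373809
As percentage: 37.38%

37.38%


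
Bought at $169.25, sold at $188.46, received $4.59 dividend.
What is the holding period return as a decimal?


Formula: HPR = (P1 - P0 + D) / P0
Gain: $188.46 - $169.25 + $4.59 = $23.80
HPR = $23.80 / $169.25 = 0.1406

0.1406


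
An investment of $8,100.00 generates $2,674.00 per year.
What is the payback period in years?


Formula: Payback = investment / annual cash flow
Substituting: Payback = $8,100.00 / $2,674.00
Payback = 3.0292 years

3.0292 years


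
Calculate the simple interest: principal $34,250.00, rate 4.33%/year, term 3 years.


Formula: I = P * r * t
Substituting: I = $34,250.00 * 0.0433 * 3
Step: I = $34,250.00 * 0.1299
I = $4,449.08

$4,449.08


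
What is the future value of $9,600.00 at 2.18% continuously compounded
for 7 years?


Formula: FV = P * e^(r*t)
Exponent: r*t = 0.0218 * 7 = 0.1526
e^(0.1526) = 1.164859
FV = $9,600.00 * 1.164859 = $11,182.65

$11,182.65


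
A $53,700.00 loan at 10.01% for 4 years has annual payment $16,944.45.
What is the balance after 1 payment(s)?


Formula: Balance = PV*(1+r)^k - PMT*((1+r)^k - 1)/r
Growth: (1 + 0.1001)^1 = 1.1001
Accumulated factor: ((1+r)^k - 1)/r = 1.0
Balance = $53,700.00 * 1.1001 - $16,944.45 * 1.0
Balance = $42,130.92

$42,130.92


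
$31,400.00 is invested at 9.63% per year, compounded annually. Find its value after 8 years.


Formula: FV = P * (1 + r)^n
Substituting: FV = $31,400.00 * (1 + 0.0963)^8
Growth factor: (1.0963)^8 = 2.086581
FV = $31,400.00 * 2.086581 = $65,518.65

$65,518.65


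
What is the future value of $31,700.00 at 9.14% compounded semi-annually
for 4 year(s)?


Formula: FV = P * (1 + r/m)^(m*t)
Period rate: r/m = 0.0914 / 2 = 0.0457
Total periods: m*t = 2 * 4 = 8
Growth factor: (1 + 0.0457)^8 = 1.429739
FV = $31,700.00 * 1.429739 = $45,322.74

$45,322.74


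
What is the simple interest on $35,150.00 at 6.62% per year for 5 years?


Formula: I = P * r * t
Substituting: I = $35,150.00 * 0.0662 * 5
Step: I = $35,150.00 * 0.331
I = $11,634.65

$11,634.65


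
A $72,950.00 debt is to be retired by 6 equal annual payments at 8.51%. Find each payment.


Formula: PMT = PV * r / (1 - (1+r)^(-n))
Denominator: 1 - (1 + 0.0851)^(-6) = 0.387394
Numerator: $72,950.00 * 0.0851 = 6208.045
PMT = 6208.045 / 0.387394 = $16,025.16

$16,025.16


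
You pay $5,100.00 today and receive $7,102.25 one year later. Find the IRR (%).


Formula: IRR = C1/C0 - 1
Substituting: IRR = $7,102.25 / $5,100.00 - 1
Ratio: 1.392598 - 1 = 0.392598
IRR = 39.2598%

39.2598%


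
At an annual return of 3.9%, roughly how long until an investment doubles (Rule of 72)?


Formula: Years ≈ 72 / r
Substituting: Years ≈ 72 / 3.9
Years ≈ 18.5

18.5 years


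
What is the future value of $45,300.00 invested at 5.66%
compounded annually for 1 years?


Formula: FV = P * (1 + r)^n
Substituting: FV = $45,300.00 * (1 + 0.0566)^1
Growth factor: (1.0566)^1 = 1.0566
FV = $45,300.00 * 1.0566 = $47,863.98

$47,863.98


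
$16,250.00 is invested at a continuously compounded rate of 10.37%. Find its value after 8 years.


Formula: FV = P * e^(r*t)
Exponent: r*t = 0.1037 * 8 = 0.8296
e^(0.8296) = 2.292402
FV = $16,250.00 * 2.292402 = $37,251.53

$37,251.53


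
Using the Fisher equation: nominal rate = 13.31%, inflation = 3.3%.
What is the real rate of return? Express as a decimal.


Formula: (1 + r_real) = (1 + r_nom) / (1 + inflation)
Substituting: (1 + r_real) = 1.1331 / 1.033
(1 + r_real) = 1.096902
r_real = 1.096902 - 1 = 0.096902

0.096902


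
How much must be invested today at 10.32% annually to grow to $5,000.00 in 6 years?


Formula: PV = FV / (1 + r)^n
Substituting: PV = $5,000.00 / (1 + 0.1032)^6
Discount factor: (1.1032)^6 = 1.802709
PV = $5,000.00 / 1.802709 = $2,773.60

$2,773.60


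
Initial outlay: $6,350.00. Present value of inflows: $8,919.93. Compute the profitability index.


Formula: PI = PV(cash flows) / initial investment
Substituting: PI = $8,919.93 / $6,350.00
PI = 1.4047

1.4047


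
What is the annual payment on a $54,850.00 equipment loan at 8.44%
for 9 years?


Formula: PMT = PV * r / (1 - (1+r)^(-n))
Denominator: 1 - (1 + 0.0844)^(-9) = 0.517725
Numerator: $54,850.00 * 0.0844 = 4629.34
PMT = 4629.34 / 0.517725 = $8,941.69

$8,941.69


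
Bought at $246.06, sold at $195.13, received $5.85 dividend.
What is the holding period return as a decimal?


Formula: HPR = (P1 - P0 + D) / P0
Gain: $195.13 - $246.06 + $5.85 = -$45.08
HPR = -$45.08 / $246.06 = -0.1832

-0.1832


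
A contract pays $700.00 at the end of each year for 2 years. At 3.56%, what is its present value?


Formula: PV = PMT * (1 - (1+r)^(-n)) / r
Discount factor: (1 + 0.0356)^(-2) = 0.932429
Bracket: 1 - 0.932429 = 0.067571
PV = $700.00 * 0.067571 / 0.0356 = $1,328.64

$1,328.64


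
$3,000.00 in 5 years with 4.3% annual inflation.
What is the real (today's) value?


Formula: Real value = nominal / (1 + inflation)^years
Price level: (1 + 0.043)^5 = 1.234302
Real value = $3,000.00 / 1.234302 = $2,430.52

$2,430.52


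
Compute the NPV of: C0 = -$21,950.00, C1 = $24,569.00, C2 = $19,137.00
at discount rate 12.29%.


Formula: NPV = C0 + C1/(1+r) + C2/(1+r)^2
Discount C1: $24,569.00 / (1 + 0.1229) = $21,879.95
Discount C2: $19,137.00 / (1 + 0.1229)^2 = $15,177.20
NPV = -$21,950.00 + $21,879.95 + $15,177.20 = $15,107.15

$15,107.15


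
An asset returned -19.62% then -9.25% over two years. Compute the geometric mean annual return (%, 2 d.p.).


Formula: Geometric mean = ((1+r1)*(1+r2))^(1/2) - 1
Product: (1 + -0.1962) * (1 + -0.0925) = 0.8038 * 0.9075 = 0.729449
Square root: 0.729449^0.5 = 0.854078
Geometric mean = 0.854078 - 1 = -0.145922
As percentage: -14.59%

-14.59%


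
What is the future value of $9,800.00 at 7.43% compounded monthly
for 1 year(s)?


Formula: FV = P * (1 + r/m)^(m*t)
Period rate: r/m = 0.0743 / 12 = 0.006192
Total periods: m*t = 12 * 1 = 12
Growth factor: (1 + 0.006192)^12 = 1.076883
FV = $9,800.00 * 1.076883 = $10,553.46

$10,553.46


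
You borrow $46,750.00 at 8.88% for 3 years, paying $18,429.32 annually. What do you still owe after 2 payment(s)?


Formula: Balance = PV*(1+r)^k - PMT*((1+r)^k - 1)/r
Growth: (1 + 0.0888)^2 = 1.185485
Accumulated factor: ((1+r)^k - 1)/r = 2.0888
Balance = $46,750.00 * 1.185485 - $18,429.32 * 2.0888
Balance = $16,926.28

$16,926.28


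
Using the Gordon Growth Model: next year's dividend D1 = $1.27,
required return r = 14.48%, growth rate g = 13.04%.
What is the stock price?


Formula: P = D1 / (r - g)
Spread: r - g = 0.1448 - 0.1304 = 0.0144
Substituting: P = $1.27 / 0.0144
P = $88.19

$88.19


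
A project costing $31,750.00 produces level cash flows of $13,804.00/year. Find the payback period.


Formula: Payback = investment / annual cash flow
Substituting: Payback = $31,750.00 / $13,804.00
Payback = 2.3001 years

2.3001 years


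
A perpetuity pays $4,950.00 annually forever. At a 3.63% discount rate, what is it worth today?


Formula: PV = C / r
Substituting: PV = $4,950.00 / 0.0363
PV = $136,363.64

$136,363.64


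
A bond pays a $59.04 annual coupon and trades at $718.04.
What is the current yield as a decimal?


Formula: Current yield = annual coupon / price
Substituting: CY = $59.04 / $718.04
CY = 0.082224

0.082224


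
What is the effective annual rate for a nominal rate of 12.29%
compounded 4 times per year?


Formula: EAR = (1 + r/m)^m - 1
Period rate: r/m = 0.1229 / 4 = 0.030725
Compounding: (1 + 0.030725)^4 = 1.128681
EAR = 1.128681 - 1 = 0.128681

0.128681


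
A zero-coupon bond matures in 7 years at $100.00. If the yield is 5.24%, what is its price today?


Formula: Price = FV / (1 + r)^n
Substituting: Price = $100.00 / (1 + 0.0524)^7
Discount factor: (1.0524)^7 = 1.429769
Price = $100.00 / 1.429769 = $69.94

$69.94


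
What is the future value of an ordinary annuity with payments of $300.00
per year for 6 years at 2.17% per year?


Formula: FV = PMT * ((1+r)^n - 1) / r
Growth factor: (1 + 0.0217)^6 = 1.137471
Numerator: 1.137471 - 1 = 0.137471
FV = $300.00 * 0.137471 / 0.0217 = $1,900.52

$1,900.52


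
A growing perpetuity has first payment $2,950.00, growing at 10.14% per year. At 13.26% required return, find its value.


Formula: PV = C / (r - g)
Spread: r - g = 0.1326 - 0.1014 = 0.0312
Substituting: PV = $2,950.00 / 0.0312
PV = $94,551.28

$94,551.28


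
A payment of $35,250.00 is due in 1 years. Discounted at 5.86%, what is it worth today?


Formula: PV = FV / (1 + r)^n
Substituting: PV = $35,250.00 / (1 + 0.0586)^1
Discount factor: (1.0586)^1 = 1.0586
PV = $35,250.00 / 1.0586 = $33,298.70

$33,298.70


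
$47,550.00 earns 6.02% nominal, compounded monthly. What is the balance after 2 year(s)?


Formula: FV = P * (1 + r/m)^(m*t)
Period rate: r/m = 0.0602 / 12 = 0.005017
Total periods: m*t = 12 * 2 = 24
Growth factor: (1 + 0.005017)^24 = 1.127608
FV = $47,550.00 * 1.127608 = $53,617.78

$53,617.78


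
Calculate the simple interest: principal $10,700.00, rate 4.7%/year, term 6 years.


Formula: I = P * r * t
Substituting: I = $10,700.00 * 0.047 * 6
Step: I = $10,700.00 * 0.282
I = $3,017.40

$3,017.40


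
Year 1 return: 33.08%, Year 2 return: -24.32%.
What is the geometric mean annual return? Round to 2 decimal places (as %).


Formula: Geometric mean = ((1+r1)*(1+r2))^(1/2) - 1
Product: (1 + 0.3308) * (1 + -0.2432) = 1.3308 * 0.7568 = 1.007149
Square root: 1.007149^0.5 = 1.003568
Geometric mean = 1.003568 - 1 = 0.003568
As percentage: 0.36%

0.36%


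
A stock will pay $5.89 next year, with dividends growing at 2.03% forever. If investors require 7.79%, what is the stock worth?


Formula: P = D1 / (r - g)
Spread: r - g = 0.0779 - 0.0203 = 0.0576
Substituting: P = $5.89 / 0.0576
P = $102.26

$102.26


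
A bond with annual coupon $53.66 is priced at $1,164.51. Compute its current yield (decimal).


Formula: Current yield = annual coupon / price
Substituting: CY = $53.66 / $1,164.51
CY = 0.046079

0.046079


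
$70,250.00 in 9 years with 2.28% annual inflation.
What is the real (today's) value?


Formula: Real value = nominal / (1 + inflation)^years
Price level: (1 + 0.0228)^9 = 1.224945
Real value = $70,250.00 / 1.224945 = $57,349.53

$57,349.53


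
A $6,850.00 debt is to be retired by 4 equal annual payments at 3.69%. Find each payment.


Formula: PMT = PV * r / (1 - (1+r)^(-n))
Denominator: 1 - (1 + 0.0369)^(-4) = 0.134928
Numerator: $6,850.00 * 0.0369 = 252.765
PMT = 252.765 / 0.134928 = $1,873.34

$1,873.34


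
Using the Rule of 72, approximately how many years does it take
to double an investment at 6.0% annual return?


Formula: Years ≈ 72 / r
Substituting: Years ≈ 72 / 6.0
Years ≈ 12.0

12.0 years


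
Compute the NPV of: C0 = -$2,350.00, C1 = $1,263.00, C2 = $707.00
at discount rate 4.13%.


Formula: NPV = C0 + C1/(1+r) + C2/(1+r)^2
Discount C1: $1,263.00 / (1 + 0.0413) = $1,212.91
Discount C2: $707.00 / (1 + 0.0413)^2 = $652.03
NPV = -$2,350.00 + $1,212.91 + $652.03 = -$485.06

-$485.06


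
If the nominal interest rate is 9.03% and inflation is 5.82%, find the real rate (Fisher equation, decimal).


Formula: (1 + r_real) = (1 + r_nom) / (1 + inflation)
Substituting: (1 + r_real) = 1.0903 / 1.0582
(1 + r_real) = 1.030335
r_real = 1.030335 - 1 = 0.030335

0.030335


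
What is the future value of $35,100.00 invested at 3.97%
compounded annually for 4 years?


Formula: FV = P * (1 + r)^n
Substituting: FV = $35,100.00 * (1 + 0.0397)^4
Growth factor: (1.0397)^4 = 1.168509
FV = $35,100.00 * 1.168509 = $41,014.68

$41,014.68


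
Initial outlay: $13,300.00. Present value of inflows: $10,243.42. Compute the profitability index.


Formula: PI = PV(cash flows) / initial investment
Substituting: PI = $10,243.42 / $13,300.00
PI = 0.7702

0.7702


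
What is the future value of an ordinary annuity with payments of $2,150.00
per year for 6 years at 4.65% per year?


Formula: FV = PMT * ((1+r)^n - 1) / r
Growth factor: (1 + 0.0465)^6 = 1.313516
Numerator: 1.313516 - 1 = 0.313516
FV = $2,150.00 * 0.313516 / 0.0465 = $14,495.91

$14,495.91


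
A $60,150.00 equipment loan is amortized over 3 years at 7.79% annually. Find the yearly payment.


Formula: PMT = PV * r / (1 - (1+r)^(-n))
Denominator: 1 - (1 + 0.0779)^(-3) = 0.201519
Numerator: $60,150.00 * 0.0779 = 4685.685
PMT = 4685.685 / 0.201519 = $23,251.83

$23,251.83


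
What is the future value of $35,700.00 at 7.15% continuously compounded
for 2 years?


Formula: FV = P * e^(r*t)
Exponent: r*t = 0.0715 * 2 = 0.143
e^(0.143) = 1.15373
FV = $35,700.00 * 1.15373 = $41,188.15

$41,188.15


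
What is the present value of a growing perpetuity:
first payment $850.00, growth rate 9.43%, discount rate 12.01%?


Formula: PV = C / (r - g)
Spread: r - g = 0.1201 - 0.0943 = 0.0258
Substituting: PV = $850.00 / 0.0258
PV = $32,945.74

$32,945.74


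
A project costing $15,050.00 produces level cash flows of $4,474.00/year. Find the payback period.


Formula: Payback = investment / annual cash flow
Substituting: Payback = $15,050.00 / $4,474.00
Payback = 3.3639 years

3.3639 years


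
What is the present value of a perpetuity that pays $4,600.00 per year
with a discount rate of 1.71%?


Formula: PV = C / r
Substituting: PV = $4,600.00 / 0.0171
PV = $269,005.85

$269,005.85


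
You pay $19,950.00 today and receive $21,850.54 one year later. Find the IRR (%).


Formula: IRR = C1/C0 - 1
Substituting: IRR = $21,850.54 / $19,950.00 - 1
Ratio: 1.095265 - 1 = 0.095265
IRR = 9.5265%

9.5265%


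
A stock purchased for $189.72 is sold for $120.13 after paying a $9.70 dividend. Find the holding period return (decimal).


Formula: HPR = (P1 - P0 + D) / P0
Gain: $120.13 - $189.72 + $9.70 = -$59.89
HPR = -$59.89 / $189.72 = -0.3157

-0.3157


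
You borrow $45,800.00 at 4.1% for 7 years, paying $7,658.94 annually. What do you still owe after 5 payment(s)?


Formula: Balance = PV*(1+r)^k - PMT*((1+r)^k - 1)/r
Growth: (1 + 0.041)^5 = 1.222513
Accumulated factor: ((1+r)^k - 1)/r = 5.427157
Balance = $45,800.00 * 1.222513 - $7,658.94 * 5.427157
Balance = $14,424.84

$14,424.84


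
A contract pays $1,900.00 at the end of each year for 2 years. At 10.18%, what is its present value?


Formula: PV = PMT * (1 - (1+r)^(-n)) / r
Discount factor: (1 + 0.1018)^(-2) = 0.823748
Bracket: 1 - 0.823748 = 0.176252
PV = $1,900.00 * 0.176252 / 0.1018 = $3,289.57

$3,289.57


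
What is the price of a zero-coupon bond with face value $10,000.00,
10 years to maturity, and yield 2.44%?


Formula: Price = FV / (1 + r)^n
Substituting: Price = $10,000.00 / (1 + 0.0244)^10
Discount factor: (1.0244)^10 = 1.272611
Price = $10,000.00 / 1.272611 = $7,857.86

$7,857.86


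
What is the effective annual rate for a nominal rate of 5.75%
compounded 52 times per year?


Formula: EAR = (1 + r/m)^m - 1
Period rate: r/m = 0.0575 / 52 = 0.001106
Compounding: (1 + 0.001106)^52 = 1.059152
EAR = 1.059152 - 1 = 0.059152

0.059152


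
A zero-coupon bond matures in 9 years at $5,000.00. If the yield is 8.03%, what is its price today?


Formula: Price = FV / (1 + r)^n
Substituting: Price = $5,000.00 / (1 + 0.0803)^9
Discount factor: (1.0803)^9 = 2.004008
Price = $5,000.00 / 2.004008 = $2,495.00

$2,495.00


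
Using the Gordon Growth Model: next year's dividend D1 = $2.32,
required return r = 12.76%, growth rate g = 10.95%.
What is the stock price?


Formula: P = D1 / (r - g)
Spread: r - g = 0.1276 - 0.1095 = 0.0181
Substituting: P = $2.32 / 0.0181
P = $128.18

$128.18


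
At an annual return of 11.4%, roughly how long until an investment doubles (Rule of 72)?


Formula: Years ≈ 72 / r
Substituting: Years ≈ 72 / 11.4
Years ≈ 6.3

6.3 years


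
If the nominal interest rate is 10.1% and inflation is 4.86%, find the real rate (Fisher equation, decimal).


Formula: (1 + r_real) = (1 + r_nom) / (1 + inflation)
Substituting: (1 + r_real) = 1.101 / 1.0486
(1 + r_real) = 1.049971
r_real = 1.049971 - 1 = 0.049971

0.049971


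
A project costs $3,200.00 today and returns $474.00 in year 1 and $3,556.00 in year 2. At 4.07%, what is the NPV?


Formula: NPV = C0 + C1/(1+r) + C2/(1+r)^2
Discount C1: $474.00 / (1 + 0.0407) = $455.46
Discount C2: $3,556.00 / (1 + 0.0407)^2 = $3,283.30
NPV = -$3,200.00 + $455.46 + $3,283.30 = $538.76

$538.76


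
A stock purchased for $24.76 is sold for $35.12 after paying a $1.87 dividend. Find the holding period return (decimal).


Formula: HPR = (P1 - P0 + D) / P0
Gain: $35.12 - $24.76 + $1.87 = $12.23
HPR = $12.23 / $24.76 = 0.4939

0.4939


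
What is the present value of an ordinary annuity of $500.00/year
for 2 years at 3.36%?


Formula: PV = PMT * (1 - (1+r)^(-n)) / r
Discount factor: (1 + 0.0336)^(-2) = 0.936041
Bracket: 1 - 0.936041 = 0.063959
PV = $500.00 * 0.063959 / 0.0336 = $951.77

$951.77


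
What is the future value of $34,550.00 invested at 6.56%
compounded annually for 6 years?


Formula: FV = P * (1 + r)^n
Substituting: FV = $34,550.00 * (1 + 0.0656)^6
Growth factor: (1.0656)^6 = 1.464082
FV = $34,550.00 * 1.464082 = $50,584.02

$50,584.02


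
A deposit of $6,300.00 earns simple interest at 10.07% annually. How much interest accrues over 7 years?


Formula: I = P * r * t
Substituting: I = $6,300.00 * 0.1007 * 7
Step: I = $6,300.00 * 0.7049
I = $4,440.87

$4,440.87


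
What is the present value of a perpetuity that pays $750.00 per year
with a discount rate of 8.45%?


Formula: PV = C / r
Substituting: PV = $750.00 / 0.0845
PV = $8,875.74

$8,875.74


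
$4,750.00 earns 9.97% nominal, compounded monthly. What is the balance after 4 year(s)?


Formula: FV = P * (1 + r/m)^(m*t)
Period rate: r/m = 0.0997 / 12 = 0.008308
Total periods: m*t = 12 * 4 = 48
Growth factor: (1 + 0.008308)^48 = 1.487583
FV = $4,750.00 * 1.487583 = $7,066.02

$7,066.02


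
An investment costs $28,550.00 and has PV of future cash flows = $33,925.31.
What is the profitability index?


Formula: PI = PV(cash flows) / initial investment
Substituting: PI = $33,925.31 / $28,550.00
PI = 1.1883

1.1883


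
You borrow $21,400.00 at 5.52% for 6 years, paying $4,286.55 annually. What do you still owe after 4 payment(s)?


Formula: Balance = PV*(1+r)^k - PMT*((1+r)^k - 1)/r
Growth: (1 + 0.0552)^4 = 1.239764
Accumulated factor: ((1+r)^k - 1)/r = 4.343556
Balance = $21,400.00 * 1.239764 - $4,286.55 * 4.343556
Balance = $7,912.08

$7,912.08


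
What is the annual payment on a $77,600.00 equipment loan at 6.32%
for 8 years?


Formula: PMT = PV * r / (1 - (1+r)^(-n))
Denominator: 1 - (1 + 0.0632)^(-8) = 0.387536
Numerator: $77,600.00 * 0.0632 = 4904.32
PMT = 4904.32 / 0.387536 = $12,655.12

$12,655.12


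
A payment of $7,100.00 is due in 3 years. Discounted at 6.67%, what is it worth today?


Formula: PV = FV / (1 + r)^n
Substituting: PV = $7,100.00 / (1 + 0.0667)^3
Discount factor: (1.0667)^3 = 1.213743
PV = $7,100.00 / 1.213743 = $5,849.67

$5,849.67


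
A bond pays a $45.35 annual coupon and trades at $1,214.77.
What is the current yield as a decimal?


Formula: Current yield = annual coupon / price
Substituting: CY = $45.35 / $1,214.77
CY = 0.037332

0.037332


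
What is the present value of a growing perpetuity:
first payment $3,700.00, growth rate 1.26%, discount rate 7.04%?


Formula: PV = C / (r - g)
Spread: r - g = 0.0704 - 0.0126 = 0.0578
Substituting: PV = $3,700.00 / 0.0578
PV = $64,013.84

$64,013.84


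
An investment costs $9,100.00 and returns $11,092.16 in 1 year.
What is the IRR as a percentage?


Formula: IRR = C1/C0 - 1
Substituting: IRR = $11,092.16 / $9,100.00 - 1
Ratio: 1.218919 - 1 = 0.218919
IRR = 21.8919%

21.8919%


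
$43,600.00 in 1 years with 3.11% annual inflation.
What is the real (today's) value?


Formula: Real value = nominal / (1 + inflation)^years
Price level: (1 + 0.0311)^1 = 1.0311
Real value = $43,600.00 / 1.0311 = $42,284.94

$42,284.94


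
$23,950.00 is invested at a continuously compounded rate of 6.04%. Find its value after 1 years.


Formula: FV = P * e^(r*t)
Exponent: r*t = 0.0604 * 1 = 0.0604
e^(0.0604) = 1.062261
FV = $23,950.00 * 1.062261 = $25,441.16

$25,441.16


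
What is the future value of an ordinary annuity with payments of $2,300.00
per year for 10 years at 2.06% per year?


Formula: FV = PMT * ((1+r)^n - 1) / r
Growth factor: (1 + 0.0206)^10 = 1.226184
Numerator: 1.226184 - 1 = 0.226184
FV = $2,300.00 * 0.226184 / 0.0206 = $25,253.55

$25,253.55


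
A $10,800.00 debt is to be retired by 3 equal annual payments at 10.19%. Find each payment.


Formula: PMT = PV * r / (1 - (1+r)^(-n))
Denominator: 1 - (1 + 0.1019)^(-3) = 0.252565
Numerator: $10,800.00 * 0.1019 = 1100.52
PMT = 1100.52 / 0.252565 = $4,357.37

$4,357.37


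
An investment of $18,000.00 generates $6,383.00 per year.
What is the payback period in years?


Formula: Payback = investment / annual cash flow
Substituting: Payback = $18,000.00 / $6,383.00
Payback = 2.82 years

2.82 years


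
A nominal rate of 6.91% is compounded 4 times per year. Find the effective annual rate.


Formula: EAR = (1 + r/m)^m - 1
Period rate: r/m = 0.0691 / 4 = 0.017275
Compounding: (1 + 0.017275)^4 = 1.070911
EAR = 1.070911 - 1 = 0.070911

0.070911


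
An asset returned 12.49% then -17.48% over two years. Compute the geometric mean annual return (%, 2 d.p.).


Formula: Geometric mean = ((1+r1)*(1+r2))^(1/2) - 1
Product: (1 + 0.1249) * (1 + -0.1748) = 1.1249 * 0.8252 = 0.928267
Square root: 0.928267^0.5 = 0.963466
Geometric mean = 0.963466 - 1 = -0.036534
As percentage: -3.65%

-3.65%


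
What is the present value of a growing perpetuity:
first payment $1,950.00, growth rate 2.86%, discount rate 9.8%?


Formula: PV = C / (r - g)
Spread: r - g = 0.098 - 0.0286 = 0.0694
Substituting: PV = $1,950.00 / 0.0694
PV = $28,097.98

$28,097.98


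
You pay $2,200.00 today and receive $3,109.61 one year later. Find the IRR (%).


Formula: IRR = C1/C0 - 1
Substituting: IRR = $3,109.61 / $2,200.00 - 1
Ratio: 1.413459 - 1 = 0.413459
IRR = 41.3459%

41.3459%


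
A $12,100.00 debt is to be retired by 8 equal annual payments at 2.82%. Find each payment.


Formula: PMT = PV * r / (1 - (1+r)^(-n))
Denominator: 1 - (1 + 0.0282)^(-8) = 0.199467
Numerator: $12,100.00 * 0.0282 = 341.22
PMT = 341.22 / 0.199467 = $1,710.66

$1,710.66


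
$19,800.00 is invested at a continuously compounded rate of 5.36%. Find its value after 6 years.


Formula: FV = P * e^(r*t)
Exponent: r*t = 0.0536 * 6 = 0.3216
e^(0.3216) = 1.379333
FV = $19,800.00 * 1.379333 = $27,310.79

$27,310.79


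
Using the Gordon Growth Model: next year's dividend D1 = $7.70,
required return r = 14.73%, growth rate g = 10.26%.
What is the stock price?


Formula: P = D1 / (r - g)
Spread: r - g = 0.1473 - 0.1026 = 0.0447
Substituting: P = $7.70 / 0.0447
P = $172.26

$172.26


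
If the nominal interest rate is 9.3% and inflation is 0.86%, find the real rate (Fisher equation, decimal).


Formula: (1 + r_real) = (1 + r_nom) / (1 + inflation)
Substituting: (1 + r_real) = 1.093 / 1.0086
(1 + r_real) = 1.08368
r_real = 1.08368 - 1 = 0.08368

0.08368


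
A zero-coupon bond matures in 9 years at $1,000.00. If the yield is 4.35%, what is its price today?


Formula: Price = FV / (1 + r)^n
Substituting: Price = $1,000.00 / (1 + 0.0435)^9
Discount factor: (1.0435)^9 = 1.467007
Price = $1,000.00 / 1.467007 = $681.66

$681.66


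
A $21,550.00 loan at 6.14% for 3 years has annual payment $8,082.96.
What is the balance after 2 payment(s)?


Formula: Balance = PV*(1+r)^k - PMT*((1+r)^k - 1)/r
Growth: (1 + 0.0614)^2 = 1.12657
Accumulated factor: ((1+r)^k - 1)/r = 2.0614
Balance = $21,550.00 * 1.12657 - $8,082.96 * 2.0614
Balance = $7,615.37

$7,615.37


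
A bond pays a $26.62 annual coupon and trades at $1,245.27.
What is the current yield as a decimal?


Formula: Current yield = annual coupon / price
Substituting: CY = $26.62 / $1,245.27
CY = 0.021377

0.021377


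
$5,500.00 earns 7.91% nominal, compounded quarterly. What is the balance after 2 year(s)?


Formula: FV = P * (1 + r/m)^(m*t)
Period rate: r/m = 0.0791 / 4 = 0.019775
Total periods: m*t = 4 * 2 = 8
Growth factor: (1 + 0.019775)^8 = 1.169593
FV = $5,500.00 * 1.169593 = $6,432.76

$6,432.76


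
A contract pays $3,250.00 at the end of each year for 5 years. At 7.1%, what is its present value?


Formula: PV = PMT * (1 - (1+r)^(-n)) / r
Discount factor: (1 + 0.071)^(-5) = 0.709664
Bracket: 1 - 0.709664 = 0.290336
PV = $3,250.00 * 0.290336 / 0.071 = $13,290.04

$13,290.04


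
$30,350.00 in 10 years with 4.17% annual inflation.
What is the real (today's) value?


Formula: Real value = nominal / (1 + inflation)^years
Price level: (1 + 0.0417)^10 = 1.504619
Real value = $30,350.00 / 1.504619 = $20,171.21

$20,171.21


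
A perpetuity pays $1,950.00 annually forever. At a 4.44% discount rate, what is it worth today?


Formula: PV = C / r
Substituting: PV = $1,950.00 / 0.0444
PV = $43,918.92

$43,918.92


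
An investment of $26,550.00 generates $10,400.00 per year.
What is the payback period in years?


Formula: Payback = investment / annual cash flow
Substituting: Payback = $26,550.00 / $10,400.00
Payback = 2.5529 years

2.5529 years


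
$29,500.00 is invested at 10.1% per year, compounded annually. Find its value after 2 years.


Formula: FV = P * (1 + r)^n
Substituting: FV = $29,500.00 * (1 + 0.101)^2
Growth factor: (1.101)^2 = 1.212201
FV = $29,500.00 * 1.212201 = $35,759.93

$35,759.93


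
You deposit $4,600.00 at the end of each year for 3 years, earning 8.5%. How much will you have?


Formula: FV = PMT * ((1+r)^n - 1) / r
Growth factor: (1 + 0.085)^3 = 1.277289
Numerator: 1.277289 - 1 = 0.277289
FV = $4,600.00 * 0.277289 / 0.085 = $15,006.24

$15,006.24


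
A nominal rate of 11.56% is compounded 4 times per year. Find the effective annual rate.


Formula: EAR = (1 + r/m)^m - 1
Period rate: r/m = 0.1156 / 4 = 0.0289
Compounding: (1 + 0.0289)^4 = 1.120709
EAR = 1.120709 - 1 = 0.120709

0.120709


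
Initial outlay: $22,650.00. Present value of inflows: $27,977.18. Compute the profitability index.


Formula: PI = PV(cash flows) / initial investment
Substituting: PI = $27,977.18 / $22,650.00
PI = 1.2352

1.2352


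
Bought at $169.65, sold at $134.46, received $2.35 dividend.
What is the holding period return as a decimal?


Formula: HPR = (P1 - P0 + D) / P0
Gain: $134.46 - $169.65 + $2.35 = -$32.84
HPR = -$32.84 / $169.65 = -0.1936

-0.1936


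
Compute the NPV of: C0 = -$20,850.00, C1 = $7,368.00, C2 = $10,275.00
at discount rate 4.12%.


Formula: NPV = C0 + C1/(1+r) + C2/(1+r)^2
Discount C1: $7,368.00 / (1 + 0.0412) = $7,076.45
Discount C2: $10,275.00 / (1 + 0.0412)^2 = $9,477.93
NPV = -$20,850.00 + $7,076.45 + $9,477.93 = -$4,295.62

-$4,295.62


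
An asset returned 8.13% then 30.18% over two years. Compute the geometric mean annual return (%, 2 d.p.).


Formula: Geometric mean = ((1+r1)*(1+r2))^(1/2) - 1
Product: (1 + 0.0813) * (1 + 0.3018) = 1.0813 * 1.3018 = 1.407636
Square root: 1.407636^0.5 = 1.186439
Geometric mean = 1.186439 - 1 = 0.186439
As percentage: 18.64%

18.64%


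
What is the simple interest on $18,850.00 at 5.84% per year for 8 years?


Formula: I = P * r * t
Substituting: I = $18,850.00 * 0.0584 * 8
Step: I = $18,850.00 * 0.4672
I = $8,806.72

$8,806.72


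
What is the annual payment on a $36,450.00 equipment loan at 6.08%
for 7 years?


Formula: PMT = PV * r / (1 - (1+r)^(-n))
Denominator: 1 - (1 + 0.0608)^(-7) = 0.338446
Numerator: $36,450.00 * 0.0608 = 2216.16
PMT = 2216.16 / 0.338446 = $6,548.05

$6,548.05


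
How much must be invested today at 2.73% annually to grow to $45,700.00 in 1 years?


Formula: PV = FV / (1 + r)^n
Substituting: PV = $45,700.00 / (1 + 0.0273)^1
Discount factor: (1.0273)^1 = 1.0273
PV = $45,700.00 / 1.0273 = $44,485.54

$44,485.54


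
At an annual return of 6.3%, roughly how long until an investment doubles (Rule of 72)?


Formula: Years ≈ 72 / r
Substituting: Years ≈ 72 / 6.3
Years ≈ 11.4

11.4 years


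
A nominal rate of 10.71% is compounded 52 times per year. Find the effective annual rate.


Formula: EAR = (1 + r/m)^m - 1
Period rate: r/m = 0.1071 / 52 = 0.00206
Compounding: (1 + 0.00206)^52 = 1.112923
EAR = 1.112923 - 1 = 0.112923

0.112923


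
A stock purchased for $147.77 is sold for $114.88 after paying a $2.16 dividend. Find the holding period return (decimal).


Formula: HPR = (P1 - P0 + D) / P0
Gain: $114.88 - $147.77 + $2.16 = -$30.73
HPR = -$30.73 / $147.77 = -0.208

-0.208


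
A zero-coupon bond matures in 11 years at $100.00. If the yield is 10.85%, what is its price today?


Formula: Price = FV / (1 + r)^n
Substituting: Price = $100.00 / (1 + 0.1085)^11
Discount factor: (1.1085)^11 = 3.105222
Price = $100.00 / 3.105222 = $32.20

$32.20


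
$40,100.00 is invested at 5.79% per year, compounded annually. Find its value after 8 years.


Formula: FV = P * (1 + r)^n
Substituting: FV = $40,100.00 * (1 + 0.0579)^8
Growth factor: (1.0579)^8 = 1.568762
FV = $40,100.00 * 1.568762 = $62,907.34

$62,907.34


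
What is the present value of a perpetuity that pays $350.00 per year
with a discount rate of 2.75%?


Formula: PV = C / r
Substituting: PV = $350.00 / 0.0275
PV = $12,727.27

$12,727.27


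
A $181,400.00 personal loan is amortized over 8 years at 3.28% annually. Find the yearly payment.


Formula: PMT = PV * r / (1 - (1+r)^(-n))
Denominator: 1 - (1 + 0.0328)^(-8) = 0.22755
Numerator: $181,400.00 * 0.0328 = 5949.92
PMT = 5949.92 / 0.22755 = $26,147.70

$26,147.70


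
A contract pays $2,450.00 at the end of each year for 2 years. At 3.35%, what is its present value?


Formula: PV = PMT * (1 - (1+r)^(-n)) / r
Discount factor: (1 + 0.0335)^(-2) = 0.936222
Bracket: 1 - 0.936222 = 0.063778
PV = $2,450.00 * 0.063778 / 0.0335 = $4,664.33

$4,664.33


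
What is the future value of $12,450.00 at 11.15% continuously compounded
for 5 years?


Formula: FV = P * e^(r*t)
Exponent: r*t = 0.1115 * 5 = 0.5575
e^(0.5575) = 1.746301
FV = $12,450.00 * 1.746301 = $21,741.45

$21,741.45


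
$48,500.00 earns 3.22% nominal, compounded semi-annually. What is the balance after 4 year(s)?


Formula: FV = P * (1 + r/m)^(m*t)
Period rate: r/m = 0.0322 / 2 = 0.0161
Total periods: m*t = 2 * 4 = 8
Growth factor: (1 + 0.0161)^8 = 1.136296
FV = $48,500.00 * 1.136296 = $55,110.37

$55,110.37


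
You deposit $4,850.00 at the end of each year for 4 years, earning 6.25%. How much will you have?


Formula: FV = PMT * ((1+r)^n - 1) / r
Growth factor: (1 + 0.0625)^4 = 1.274429
Numerator: 1.274429 - 1 = 0.274429
FV = $4,850.00 * 0.274429 / 0.0625 = $21,295.72

$21,295.72


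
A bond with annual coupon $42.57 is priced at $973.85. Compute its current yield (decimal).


Formula: Current yield = annual coupon / price
Substituting: CY = $42.57 / $973.85
CY = 0.043713

0.043713


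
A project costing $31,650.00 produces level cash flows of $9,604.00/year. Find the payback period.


Formula: Payback = investment / annual cash flow
Substituting: Payback = $31,650.00 / $9,604.00
Payback = 3.2955 years

3.2955 years


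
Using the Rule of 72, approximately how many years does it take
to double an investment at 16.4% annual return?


Formula: Years ≈ 72 / r
Substituting: Years ≈ 72 / 16.4
Years ≈ 4.4

4.4 years


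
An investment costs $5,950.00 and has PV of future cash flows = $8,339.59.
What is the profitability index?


Formula: PI = PV(cash flows) / initial investment
Substituting: PI = $8,339.59 / $5,950.00
PI = 1.4016

1.4016


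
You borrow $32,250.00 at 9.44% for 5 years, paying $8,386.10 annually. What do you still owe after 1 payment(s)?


Formula: Balance = PV*(1+r)^k - PMT*((1+r)^k - 1)/r
Growth: (1 + 0.0944)^1 = 1.0944
Accumulated factor: ((1+r)^k - 1)/r = 1.0
Balance = $32,250.00 * 1.0944 - $8,386.10 * 1.0
Balance = $26,908.30

$26,908.30


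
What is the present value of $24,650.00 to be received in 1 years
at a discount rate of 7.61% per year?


Formula: PV = FV / (1 + r)^n
Substituting: PV = $24,650.00 / (1 + 0.0761)^1
Discount factor: (1.0761)^1 = 1.0761
PV = $24,650.00 / 1.0761 = $22,906.79

$22,906.79


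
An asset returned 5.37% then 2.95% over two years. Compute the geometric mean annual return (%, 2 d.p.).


Formula: Geometric mean = ((1+r1)*(1+r2))^(1/2) - 1
Product: (1 + 0.0537) * (1 + 0.0295) = 1.0537 * 1.0295 = 1.084784
Square root: 1.084784^0.5 = 1.04153
Geometric mean = 1.04153 - 1 = 0.04153
As percentage: 4.15%

4.15%


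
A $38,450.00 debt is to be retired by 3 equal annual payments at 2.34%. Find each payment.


Formula: PMT = PV * r / (1 - (1+r)^(-n))
Denominator: 1 - (1 + 0.0234)^(-3) = 0.067038
Numerator: $38,450.00 * 0.0234 = 899.73
PMT = 899.73 / 0.067038 = $13,421.11

$13,421.11


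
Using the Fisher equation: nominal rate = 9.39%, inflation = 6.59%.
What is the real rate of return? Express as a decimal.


Formula: (1 + r_real) = (1 + r_nom) / (1 + inflation)
Substituting: (1 + r_real) = 1.0939 / 1.0659
(1 + r_real) = 1.026269
r_real = 1.026269 - 1 = 0.026269

0.026269


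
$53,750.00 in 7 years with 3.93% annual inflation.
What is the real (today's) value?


Formula: Real value = nominal / (1 + inflation)^years
Price level: (1 + 0.0393)^7 = 1.309744
Real value = $53,750.00 / 1.309744 = $41,038.55

$41,038.55


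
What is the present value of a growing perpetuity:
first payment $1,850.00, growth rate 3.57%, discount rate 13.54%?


Formula: PV = C / (r - g)
Spread: r - g = 0.1354 - 0.0357 = 0.0997
Substituting: PV = $1,850.00 / 0.0997
PV = $18,555.67

$18,555.67


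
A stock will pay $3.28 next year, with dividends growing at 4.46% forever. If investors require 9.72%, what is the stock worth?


Formula: P = D1 / (r - g)
Spread: r - g = 0.0972 - 0.0446 = 0.0526
Substituting: P = $3.28 / 0.0526
P = $62.36

$62.36


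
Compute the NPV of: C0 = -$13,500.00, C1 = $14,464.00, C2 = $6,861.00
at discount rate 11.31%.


Formula: NPV = C0 + C1/(1+r) + C2/(1+r)^2
Discount C1: $14,464.00 / (1 + 0.1131) = $12,994.34
Discount C2: $6,861.00 / (1 + 0.1131)^2 = $5,537.57
NPV = -$13,500.00 + $12,994.34 + $5,537.57 = $5,031.91

$5,031.91


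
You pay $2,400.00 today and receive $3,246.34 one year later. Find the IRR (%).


Formula: IRR = C1/C0 - 1
Substituting: IRR = $3,246.34 / $2,400.00 - 1
Ratio: 1.352642 - 1 = 0.352642
IRR = 35.2642%

35.2642%


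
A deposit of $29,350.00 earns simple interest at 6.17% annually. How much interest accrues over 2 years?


Formula: I = P * r * t
Substituting: I = $29,350.00 * 0.0617 * 2
Step: I = $29,350.00 * 0.1234
I = $3,621.79

$3,621.79


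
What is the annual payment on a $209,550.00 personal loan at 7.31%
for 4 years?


Formula: PMT = PV * r / (1 - (1+r)^(-n))
Denominator: 1 - (1 + 0.0731)^(-4) = 0.245882
Numerator: $209,550.00 * 0.0731 = 15318.105
PMT = 15318.105 / 0.245882 = $62,298.56

$62,298.56


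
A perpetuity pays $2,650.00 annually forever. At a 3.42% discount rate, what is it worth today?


Formula: PV = C / r
Substituting: PV = $2,650.00 / 0.0342
PV = $77,485.38

$77,485.38
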